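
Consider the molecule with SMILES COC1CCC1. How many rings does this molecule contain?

In SMILES, each pair of matching ring-closure digits denotes one ring-closing bond; the number of such bonds equals the number of independent rings.
Ring-closure bonds here: 1.

1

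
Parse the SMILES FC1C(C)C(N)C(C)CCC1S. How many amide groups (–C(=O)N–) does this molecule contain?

Scan the SMILES for the amide motif — none present.
Groups that are present: 1 primary amine, 1 thiol.

0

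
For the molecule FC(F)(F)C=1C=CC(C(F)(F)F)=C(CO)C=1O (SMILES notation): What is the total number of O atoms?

2

Scan the SMILES for O atoms (remember two-letter symbols like Cl and Br are single atoms).
Oxygen count: 2.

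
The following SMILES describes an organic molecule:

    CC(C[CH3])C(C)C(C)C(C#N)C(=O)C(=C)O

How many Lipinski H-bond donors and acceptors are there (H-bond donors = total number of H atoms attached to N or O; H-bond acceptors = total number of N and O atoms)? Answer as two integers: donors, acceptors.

Donors: find every N or O and count the H atoms it carries.
  atom 11 (N): bond orders sum to 3 → 0 H
  atom 13 (O): bond orders sum to 2 → 0 H
  atom 16 (O): bond orders sum to 1 → 1 H
Lipinski HBD = 1.
Acceptors: N atoms = 1, O atoms = 2 → HBA = 3.

1, 3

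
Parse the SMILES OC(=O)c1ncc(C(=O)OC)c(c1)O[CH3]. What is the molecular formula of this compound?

Walk through each heavy atom and fill implicit hydrogens from standard valence (C 4, N 3, O 2, S 2, halogen 1); for lowercase aromatic atoms, an aromatic c carries 1 H when it has two neighbours and 0 H with three, and aromatic n carries 0 H:
  atom 1: O, bond orders sum to 1 (valence 2) → 1 H
  atom 2: C, bond orders sum to 4 (valence 4) → 0 H
  atom 3: O, bond orders sum to 2 (valence 2) → 0 H
  atom 4: aromatic c, 3 neighbours → 0 H
  atom 5: aromatic n, 2 neighbours → 0 H
  atom 6: aromatic c, 2 neighbours → 1 H
  atom 7: aromatic c, 3 neighbours → 0 H
  atom 8: C, bond orders sum to 4 (valence 4) → 0 H
  atom 9: O, bond orders sum to 2 (valence 2) → 0 H
  atom 10: O, bond orders sum to 2 (valence 2) → 0 H
  atom 11: C, bond orders sum to 1 (valence 4) → 3 H
  atom 12: aromatic c, 3 neighbours → 0 H
  atom 13: aromatic c, 2 neighbours → 1 H
  atom 14: O, bond orders sum to 2 (valence 2) → 0 H
  atom 15: C with explicit H count 3
Totals → C:9, H:9, N:1, O:5.

C9H9NO5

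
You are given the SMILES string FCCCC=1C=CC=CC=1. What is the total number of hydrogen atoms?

Walk through each heavy atom and fill implicit hydrogens from standard valence (C 4, N 3, O 2, S 2, halogen 1):
  atom 1: F (halogen, monovalent) → 0 H
  atom 2: C, bond orders sum to 2 (valence 4) → 2 H
  atom 3: C, bond orders sum to 2 (valence 4) → 2 H
  atom 4: C, bond orders sum to 2 (valence 4) → 2 H
  atom 5: C, bond orders sum to 4 (valence 4) → 0 H
  atom 6: C, bond orders sum to 3 (valence 4) → 1 H
  atom 7: C, bond orders sum to 3 (valence 4) → 1 H
  atom 8: C, bond orders sum to 3 (valence 4) → 1 H
  atom 9: C, bond orders sum to 3 (valence 4) → 1 H
  atom 10: C, bond orders sum to 3 (valence 4) → 1 H
Total hydrogens: 11.

11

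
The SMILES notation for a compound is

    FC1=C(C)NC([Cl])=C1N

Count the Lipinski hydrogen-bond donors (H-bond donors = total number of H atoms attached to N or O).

3

Donors: find every N or O and count the H atoms it carries.
  atom 5 (N): bond orders sum to 2 → 1 H
  atom 9 (N): bond orders sum to 1 → 2 H
Lipinski HBD = 3.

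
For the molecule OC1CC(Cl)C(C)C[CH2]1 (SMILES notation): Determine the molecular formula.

Walk through each heavy atom and fill implicit hydrogens from standard valence (C 4, N 3, O 2, S 2, halogen 1):
  atom 1: O, bond orders sum to 1 (valence 2) → 1 H
  atom 2: C, bond orders sum to 3 (valence 4) → 1 H
  atom 3: C, bond orders sum to 2 (valence 4) → 2 H
  atom 4: C, bond orders sum to 3 (valence 4) → 1 H
  atom 5: Cl (halogen, monovalent) → 0 H
  atom 6: C, bond orders sum to 3 (valence 4) → 1 H
  atom 7: C, bond orders sum to 1 (valence 4) → 3 H
  atom 8: C, bond orders sum to 2 (valence 4) → 2 H
  atom 9: C with explicit H count 2
Totals → C:7, H:13, Cl:1, O:1.
In Hill order: C7H13ClO.

C7H13ClO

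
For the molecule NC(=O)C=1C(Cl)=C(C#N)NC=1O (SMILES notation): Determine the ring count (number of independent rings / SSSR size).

1

In SMILES, each pair of matching ring-closure digits denotes one ring-closing bond; the number of such bonds equals the number of independent rings.
Ring-closure bonds here: 1.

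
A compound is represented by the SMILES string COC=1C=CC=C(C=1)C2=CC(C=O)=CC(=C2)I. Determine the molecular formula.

C14H11IO2

Walk through each heavy atom and fill implicit hydrogens from standard valence (C 4, N 3, O 2, S 2, halogen 1):
  atom 1: C, bond orders sum to 1 (valence 4) → 3 H
  atom 2: O, bond orders sum to 2 (valence 2) → 0 H
  atom 3: C, bond orders sum to 4 (valence 4) → 0 H
  atom 4: C, bond orders sum to 3 (valence 4) → 1 H
  atom 5: C, bond orders sum to 3 (valence 4) → 1 H
  atom 6: C, bond orders sum to 3 (valence 4) → 1 H
  atom 7: C, bond orders sum to 4 (valence 4) → 0 H
  atom 8: C, bond orders sum to 3 (valence 4) → 1 H
  atom 9: C, bond orders sum to 4 (valence 4) → 0 H
  atom 10: C, bond orders sum to 3 (valence 4) → 1 H
  atom 11: C, bond orders sum to 4 (valence 4) → 0 H
  atom 12: C, bond orders sum to 3 (valence 4) → 1 H
  atom 13: O, bond orders sum to 2 (valence 2) → 0 H
  atom 14: C, bond orders sum to 3 (valence 4) → 1 H
  atom 15: C, bond orders sum to 4 (valence 4) → 0 H
  atom 16: C, bond orders sum to 3 (valence 4) → 1 H
  atom 17: I (halogen, monovalent) → 0 H
Totals → C:14, H:11, I:1, O:2.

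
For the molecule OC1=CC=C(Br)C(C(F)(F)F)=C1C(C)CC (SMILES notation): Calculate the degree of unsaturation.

Degree of unsaturation = (number of rings) + (number of π bonds).
Ring closures in the SMILES: 1.
π bonds: 3 double bonds (each 1 DoU) → 3 DoU from unsaturation.
Total DoU = 1 + 3 = 4.

4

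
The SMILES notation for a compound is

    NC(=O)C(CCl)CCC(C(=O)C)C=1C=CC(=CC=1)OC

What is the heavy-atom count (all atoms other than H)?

Every atom symbol written in the SMILES (organic subset) is one heavy atom; implicit H are not written.
Heavy atoms by element → C:15, Cl:1, N:1, O:3.
Total: 20.

20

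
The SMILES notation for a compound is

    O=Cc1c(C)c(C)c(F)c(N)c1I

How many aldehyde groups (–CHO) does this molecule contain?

1

The aldehyde motif appears at heavy-atom position 2 in the SMILES.
Other groups present: 1 primary amine.
Aldehyde count: 1.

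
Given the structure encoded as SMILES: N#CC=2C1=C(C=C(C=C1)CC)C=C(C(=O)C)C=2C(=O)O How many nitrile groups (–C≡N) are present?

1

The nitrile motif appears at heavy-atom position 2 in the SMILES.
Other groups present: 1 carboxylic acid, 1 ketone.
Nitrile count: 1.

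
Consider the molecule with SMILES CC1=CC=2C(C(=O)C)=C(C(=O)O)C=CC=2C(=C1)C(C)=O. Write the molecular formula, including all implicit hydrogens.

C16H14O4

Walk through each heavy atom and fill implicit hydrogens from standard valence (C 4, N 3, O 2, S 2, halogen 1):
  atom 1: C, bond orders sum to 1 (valence 4) → 3 H
  atom 2: C, bond orders sum to 4 (valence 4) → 0 H
  atom 3: C, bond orders sum to 3 (valence 4) → 1 H
  atom 4: C, bond orders sum to 4 (valence 4) → 0 H
  atom 5: C, bond orders sum to 4 (valence 4) → 0 H
  atom 6: C, bond orders sum to 4 (valence 4) → 0 H
  atom 7: O, bond orders sum to 2 (valence 2) → 0 H
  atom 8: C, bond orders sum to 1 (valence 4) → 3 H
  atom 9: C, bond orders sum to 4 (valence 4) → 0 H
  atom 10: C, bond orders sum to 4 (valence 4) → 0 H
  atom 11: O, bond orders sum to 2 (valence 2) → 0 H
  atom 12: O, bond orders sum to 1 (valence 2) → 1 H
  atom 13: C, bond orders sum to 3 (valence 4) → 1 H
  atom 14: C, bond orders sum to 3 (valence 4) → 1 H
  atom 15: C, bond orders sum to 4 (valence 4) → 0 H
  atom 16: C, bond orders sum to 4 (valence 4) → 0 H
  atom 17: C, bond orders sum to 3 (valence 4) → 1 H
  atom 18: C, bond orders sum to 4 (valence 4) → 0 H
  atom 19: C, bond orders sum to 1 (valence 4) → 3 H
  atom 20: O, bond orders sum to 2 (valence 2) → 0 H
Totals → C:16, H:14, O:4.
In Hill order: C16H14O4.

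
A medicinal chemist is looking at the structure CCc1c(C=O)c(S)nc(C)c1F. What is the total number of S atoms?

Scan the SMILES for S atoms (remember two-letter symbols like Cl and Br are single atoms).
Sulfur count: 1.

1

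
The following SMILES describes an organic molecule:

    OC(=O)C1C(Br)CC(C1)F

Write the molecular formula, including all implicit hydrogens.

C6H8BrFO2

Walk through each heavy atom and fill implicit hydrogens from standard valence (C 4, N 3, O 2, S 2, halogen 1):
  atom 1: O, bond orders sum to 1 (valence 2) → 1 H
  atom 2: C, bond orders sum to 4 (valence 4) → 0 H
  atom 3: O, bond orders sum to 2 (valence 2) → 0 H
  atom 4: C, bond orders sum to 3 (valence 4) → 1 H
  atom 5: C, bond orders sum to 3 (valence 4) → 1 H
  atom 6: Br (halogen, monovalent) → 0 H
  atom 7: C, bond orders sum to 2 (valence 4) → 2 H
  atom 8: C, bond orders sum to 3 (valence 4) → 1 H
  atom 9: C, bond orders sum to 2 (valence 4) → 2 H
  atom 10: F (halogen, monovalent) → 0 H
Totals → C:6, H:8, Br:1, F:1, O:2.
In Hill order: C6H8BrFO2.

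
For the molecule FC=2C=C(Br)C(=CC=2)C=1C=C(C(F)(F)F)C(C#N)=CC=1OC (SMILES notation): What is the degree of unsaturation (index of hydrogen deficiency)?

10

Molecular formula: C15H8BrF4NO.
DoU = (2C + 2 + N − H − X) / 2, where X is the halogen count and O/S are ignored.
    = (2·15 + 2 + 1 − 8 − 5) / 2 = 20 / 2 = 10.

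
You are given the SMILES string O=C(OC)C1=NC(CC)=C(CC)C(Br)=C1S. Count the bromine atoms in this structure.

Scan the SMILES for Br atoms (remember two-letter symbols like Cl and Br are single atoms).
Bromine count: 1.

1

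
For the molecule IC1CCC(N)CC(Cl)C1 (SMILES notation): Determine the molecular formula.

Walk through each heavy atom and fill implicit hydrogens from standard valence (C 4, N 3, O 2, S 2, halogen 1):
  atom 1: I (halogen, monovalent) → 0 H
  atom 2: C, bond orders sum to 3 (valence 4) → 1 H
  atom 3: C, bond orders sum to 2 (valence 4) → 2 H
  atom 4: C, bond orders sum to 2 (valence 4) → 2 H
  atom 5: C, bond orders sum to 3 (valence 4) → 1 H
  atom 6: N, bond orders sum to 1 (valence 3) → 2 H
  atom 7: C, bond orders sum to 2 (valence 4) → 2 H
  atom 8: C, bond orders sum to 3 (valence 4) → 1 H
  atom 9: Cl (halogen, monovalent) → 0 H
  atom 10: C, bond orders sum to 2 (valence 4) → 2 H
Totals → C:7, H:13, Cl:1, I:1, N:1.

C7H13ClIN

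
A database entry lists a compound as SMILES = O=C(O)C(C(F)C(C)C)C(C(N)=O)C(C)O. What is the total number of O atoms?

Scan the SMILES for O atoms (remember two-letter symbols like Cl and Br are single atoms).
Oxygen count: 4.

4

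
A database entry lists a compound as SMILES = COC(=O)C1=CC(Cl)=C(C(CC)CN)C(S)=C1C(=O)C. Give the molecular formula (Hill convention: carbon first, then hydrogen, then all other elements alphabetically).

C14H18ClNO3S

Walk through each heavy atom and fill implicit hydrogens from standard valence (C 4, N 3, O 2, S 2, halogen 1):
  atom 1: C, bond orders sum to 1 (valence 4) → 3 H
  atom 2: O, bond orders sum to 2 (valence 2) → 0 H
  atom 3: C, bond orders sum to 4 (valence 4) → 0 H
  atom 4: O, bond orders sum to 2 (valence 2) → 0 H
  atom 5: C, bond orders sum to 4 (valence 4) → 0 H
  atom 6: C, bond orders sum to 3 (valence 4) → 1 H
  atom 7: C, bond orders sum to 4 (valence 4) → 0 H
  atom 8: Cl (halogen, monovalent) → 0 H
  atom 9: C, bond orders sum to 4 (valence 4) → 0 H
  atom 10: C, bond orders sum to 3 (valence 4) → 1 H
  atom 11: C, bond orders sum to 2 (valence 4) → 2 H
  atom 12: C, bond orders sum to 1 (valence 4) → 3 H
  atom 13: C, bond orders sum to 2 (valence 4) → 2 H
  atom 14: N, bond orders sum to 1 (valence 3) → 2 H
  atom 15: C, bond orders sum to 4 (valence 4) → 0 H
  atom 16: S, bond orders sum to 1 (valence 2) → 1 H
  atom 17: C, bond orders sum to 4 (valence 4) → 0 H
  atom 18: C, bond orders sum to 4 (valence 4) → 0 H
  atom 19: O, bond orders sum to 2 (valence 2) → 0 H
  atom 20: C, bond orders sum to 1 (valence 4) → 3 H
Totals → C:14, H:18, Cl:1, N:1, O:3, S:1.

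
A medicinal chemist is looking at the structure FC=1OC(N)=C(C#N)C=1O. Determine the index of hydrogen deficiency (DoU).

Degree of unsaturation = (number of rings) + (number of π bonds).
Ring closures in the SMILES: 1.
π bonds: 2 double bonds (each 1 DoU), 1 triple bond (each 2 DoU) → 4 DoU from unsaturation.
Total DoU = 1 + 4 = 5.

5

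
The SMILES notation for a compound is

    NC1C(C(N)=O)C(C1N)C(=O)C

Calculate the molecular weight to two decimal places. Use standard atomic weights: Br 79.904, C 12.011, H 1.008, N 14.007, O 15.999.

171.20 g/mol

First, the molecular formula is C7H13N3O2 (counting implicit H from valence).
  C: 7 × 12.011 = 84.077
  H: 13 × 1.008 = 13.104
  N: 3 × 14.007 = 42.021
  O: 2 × 15.999 = 31.998
Sum: 7×12.011 + 13×1.008 + 3×14.007 + 2×15.999 = 171.200 → 171.20 g/mol.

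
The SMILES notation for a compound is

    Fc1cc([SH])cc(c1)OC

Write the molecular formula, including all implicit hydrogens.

Walk through each heavy atom and fill implicit hydrogens from standard valence (C 4, N 3, O 2, S 2, halogen 1); for lowercase aromatic atoms, an aromatic c carries 1 H when it has two neighbours and 0 H with three, and aromatic n carries 0 H:
  atom 1: F (halogen, monovalent) → 0 H
  atom 2: aromatic c, 3 neighbours → 0 H
  atom 3: aromatic c, 2 neighbours → 1 H
  atom 4: aromatic c, 3 neighbours → 0 H
  atom 5: S with explicit H count 1
  atom 6: aromatic c, 2 neighbours → 1 H
  atom 7: aromatic c, 3 neighbours → 0 H
  atom 8: aromatic c, 2 neighbours → 1 H
  atom 9: O, bond orders sum to 2 (valence 2) → 0 H
  atom 10: C, bond orders sum to 1 (valence 4) → 3 H
Totals → C:7, H:7, F:1, O:1, S:1.
In Hill order: C7H7FOS.

C7H7FOS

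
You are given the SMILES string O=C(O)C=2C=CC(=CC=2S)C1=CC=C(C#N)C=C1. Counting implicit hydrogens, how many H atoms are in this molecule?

Walk through each heavy atom and fill implicit hydrogens from standard valence (C 4, N 3, O 2, S 2, halogen 1):
  atom 1: O, bond orders sum to 2 (valence 2) → 0 H
  atom 2: C, bond orders sum to 4 (valence 4) → 0 H
  atom 3: O, bond orders sum to 1 (valence 2) → 1 H
  atom 4: C, bond orders sum to 4 (valence 4) → 0 H
  atom 5: C, bond orders sum to 3 (valence 4) → 1 H
  atom 6: C, bond orders sum to 3 (valence 4) → 1 H
  atom 7: C, bond orders sum to 4 (valence 4) → 0 H
  atom 8: C, bond orders sum to 3 (valence 4) → 1 H
  atom 9: C, bond orders sum to 4 (valence 4) → 0 H
  atom 10: S, bond orders sum to 1 (valence 2) → 1 H
  atom 11: C, bond orders sum to 4 (valence 4) → 0 H
  atom 12: C, bond orders sum to 3 (valence 4) → 1 H
  atom 13: C, bond orders sum to 3 (valence 4) → 1 H
  atom 14: C, bond orders sum to 4 (valence 4) → 0 H
  atom 15: C, bond orders sum to 4 (valence 4) → 0 H
  atom 16: N, bond orders sum to 3 (valence 3) → 0 H
  atom 17: C, bond orders sum to 3 (valence 4) → 1 H
  atom 18: C, bond orders sum to 3 (valence 4) → 1 H
Total hydrogens: 9.

9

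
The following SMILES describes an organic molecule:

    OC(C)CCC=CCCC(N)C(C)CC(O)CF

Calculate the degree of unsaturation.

1

Degree of unsaturation = (number of rings) + (number of π bonds).
Ring closures in the SMILES: 0.
π bonds: 1 double bond (each 1 DoU) → 1 DoU from unsaturation.
Total DoU = 0 + 1 = 1.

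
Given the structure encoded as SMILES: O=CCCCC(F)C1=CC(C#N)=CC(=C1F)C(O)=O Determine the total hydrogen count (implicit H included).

11

Walk through each heavy atom and fill implicit hydrogens from standard valence (C 4, N 3, O 2, S 2, halogen 1):
  atom 1: O, bond orders sum to 2 (valence 2) → 0 H
  atom 2: C, bond orders sum to 3 (valence 4) → 1 H
  atom 3: C, bond orders sum to 2 (valence 4) → 2 H
  atom 4: C, bond orders sum to 2 (valence 4) → 2 H
  atom 5: C, bond orders sum to 2 (valence 4) → 2 H
  atom 6: C, bond orders sum to 3 (valence 4) → 1 H
  atom 7: F (halogen, monovalent) → 0 H
  atom 8: C, bond orders sum to 4 (valence 4) → 0 H
  atom 9: C, bond orders sum to 3 (valence 4) → 1 H
  atom 10: C, bond orders sum to 4 (valence 4) → 0 H
  atom 11: C, bond orders sum to 4 (valence 4) → 0 H
  atom 12: N, bond orders sum to 3 (valence 3) → 0 H
  atom 13: C, bond orders sum to 3 (valence 4) → 1 H
  atom 14: C, bond orders sum to 4 (valence 4) → 0 H
  atom 15: C, bond orders sum to 4 (valence 4) → 0 H
  atom 16: F (halogen, monovalent) → 0 H
  atom 17: C, bond orders sum to 4 (valence 4) → 0 H
  atom 18: O, bond orders sum to 1 (valence 2) → 1 H
  atom 19: O, bond orders sum to 2 (valence 2) → 0 H
Total hydrogens: 11.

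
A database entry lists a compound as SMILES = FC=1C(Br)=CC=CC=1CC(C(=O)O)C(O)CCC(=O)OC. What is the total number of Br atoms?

Scan the SMILES for Br atoms (remember two-letter symbols like Cl and Br are single atoms).
Bromine count: 1.

1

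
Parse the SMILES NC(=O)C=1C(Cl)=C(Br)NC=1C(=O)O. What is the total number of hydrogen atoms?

Walk through each heavy atom and fill implicit hydrogens from standard valence (C 4, N 3, O 2, S 2, halogen 1):
  atom 1: N, bond orders sum to 1 (valence 3) → 2 H
  atom 2: C, bond orders sum to 4 (valence 4) → 0 H
  atom 3: O, bond orders sum to 2 (valence 2) → 0 H
  atom 4: C, bond orders sum to 4 (valence 4) → 0 H
  atom 5: C, bond orders sum to 4 (valence 4) → 0 H
  atom 6: Cl (halogen, monovalent) → 0 H
  atom 7: C, bond orders sum to 4 (valence 4) → 0 H
  atom 8: Br (halogen, monovalent) → 0 H
  atom 9: N, bond orders sum to 2 (valence 3) → 1 H
  atom 10: C, bond orders sum to 4 (valence 4) → 0 H
  atom 11: C, bond orders sum to 4 (valence 4) → 0 H
  atom 12: O, bond orders sum to 2 (valence 2) → 0 H
  atom 13: O, bond orders sum to 1 (valence 2) → 1 H
Total hydrogens: 4.

4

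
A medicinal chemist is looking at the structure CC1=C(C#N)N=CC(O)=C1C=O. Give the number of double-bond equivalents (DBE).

7

Molecular formula: C8H6N2O2.
DoU = (2C + 2 + N − H − X) / 2, where X is the halogen count and O/S are ignored.
    = (2·8 + 2 + 2 − 6 − 0) / 2 = 14 / 2 = 7.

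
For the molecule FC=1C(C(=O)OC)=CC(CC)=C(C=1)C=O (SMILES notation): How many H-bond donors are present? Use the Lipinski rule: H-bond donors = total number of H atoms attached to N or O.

Donors: find every N or O and count the H atoms it carries.
  atom 5 (O): bond orders sum to 2 → 0 H
  atom 6 (O): bond orders sum to 2 → 0 H
  atom 15 (O): bond orders sum to 2 → 0 H
Lipinski HBD = 0.

0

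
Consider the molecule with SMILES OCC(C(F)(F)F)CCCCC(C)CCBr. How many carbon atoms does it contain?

Count every carbon token in the SMILES (each C, including those in ring-closure positions and inside branches).
Carbon count: 11.

11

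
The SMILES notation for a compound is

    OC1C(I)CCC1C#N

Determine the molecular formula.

Walk through each heavy atom and fill implicit hydrogens from standard valence (C 4, N 3, O 2, S 2, halogen 1):
  atom 1: O, bond orders sum to 1 (valence 2) → 1 H
  atom 2: C, bond orders sum to 3 (valence 4) → 1 H
  atom 3: C, bond orders sum to 3 (valence 4) → 1 H
  atom 4: I (halogen, monovalent) → 0 H
  atom 5: C, bond orders sum to 2 (valence 4) → 2 H
  atom 6: C, bond orders sum to 2 (valence 4) → 2 H
  atom 7: C, bond orders sum to 3 (valence 4) → 1 H
  atom 8: C, bond orders sum to 4 (valence 4) → 0 H
  atom 9: N, bond orders sum to 3 (valence 3) → 0 H
Totals → C:6, H:8, I:1, N:1, O:1.

C6H8INO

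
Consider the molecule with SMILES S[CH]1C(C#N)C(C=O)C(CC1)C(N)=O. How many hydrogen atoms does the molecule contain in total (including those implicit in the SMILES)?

Walk through each heavy atom and fill implicit hydrogens from standard valence (C 4, N 3, O 2, S 2, halogen 1):
  atom 1: S, bond orders sum to 1 (valence 2) → 1 H
  atom 2: C with explicit H count 1
  atom 3: C, bond orders sum to 3 (valence 4) → 1 H
  atom 4: C, bond orders sum to 4 (valence 4) → 0 H
  atom 5: N, bond orders sum to 3 (valence 3) → 0 H
  atom 6: C, bond orders sum to 3 (valence 4) → 1 H
  atom 7: C, bond orders sum to 3 (valence 4) → 1 H
  atom 8: O, bond orders sum to 2 (valence 2) → 0 H
  atom 9: C, bond orders sum to 3 (valence 4) → 1 H
  atom 10: C, bond orders sum to 2 (valence 4) → 2 H
  atom 11: C, bond orders sum to 2 (valence 4) → 2 H
  atom 12: C, bond orders sum to 4 (valence 4) → 0 H
  atom 13: N, bond orders sum to 1 (valence 3) → 2 H
  atom 14: O, bond orders sum to 2 (valence 2) → 0 H
Total hydrogens: 12.

12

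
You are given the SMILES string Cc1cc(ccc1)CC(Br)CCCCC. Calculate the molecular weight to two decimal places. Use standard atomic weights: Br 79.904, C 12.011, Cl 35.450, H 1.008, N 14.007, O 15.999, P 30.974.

269.23 g/mol

First, the molecular formula is C14H21Br (counting implicit H from valence).
  Br: 1 × 79.904 = 79.904
  C: 14 × 12.011 = 168.154
  H: 21 × 1.008 = 21.168
Sum: 1×79.904 + 14×12.011 + 21×1.008 = 269.226 → 269.23 g/mol.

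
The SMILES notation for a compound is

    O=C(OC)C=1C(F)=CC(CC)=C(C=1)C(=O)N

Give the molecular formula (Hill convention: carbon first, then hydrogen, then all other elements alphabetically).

C11H12FNO3

Walk through each heavy atom and fill implicit hydrogens from standard valence (C 4, N 3, O 2, S 2, halogen 1):
  atom 1: O, bond orders sum to 2 (valence 2) → 0 H
  atom 2: C, bond orders sum to 4 (valence 4) → 0 H
  atom 3: O, bond orders sum to 2 (valence 2) → 0 H
  atom 4: C, bond orders sum to 1 (valence 4) → 3 H
  atom 5: C, bond orders sum to 4 (valence 4) → 0 H
  atom 6: C, bond orders sum to 4 (valence 4) → 0 H
  atom 7: F (halogen, monovalent) → 0 H
  atom 8: C, bond orders sum to 3 (valence 4) → 1 H
  atom 9: C, bond orders sum to 4 (valence 4) → 0 H
  atom 10: C, bond orders sum to 2 (valence 4) → 2 H
  atom 11: C, bond orders sum to 1 (valence 4) → 3 H
  atom 12: C, bond orders sum to 4 (valence 4) → 0 H
  atom 13: C, bond orders sum to 3 (valence 4) → 1 H
  atom 14: C, bond orders sum to 4 (valence 4) → 0 H
  atom 15: O, bond orders sum to 2 (valence 2) → 0 H
  atom 16: N, bond orders sum to 1 (valence 3) → 2 H
Totals → C:11, H:12, F:1, N:1, O:3.
In Hill order: C11H12FNO3.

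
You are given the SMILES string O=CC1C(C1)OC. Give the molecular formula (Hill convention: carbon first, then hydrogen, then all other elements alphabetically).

Walk through each heavy atom and fill implicit hydrogens from standard valence (C 4, N 3, O 2, S 2, halogen 1):
  atom 1: O, bond orders sum to 2 (valence 2) → 0 H
  atom 2: C, bond orders sum to 3 (valence 4) → 1 H
  atom 3: C, bond orders sum to 3 (valence 4) → 1 H
  atom 4: C, bond orders sum to 3 (valence 4) → 1 H
  atom 5: C, bond orders sum to 2 (valence 4) → 2 H
  atom 6: O, bond orders sum to 2 (valence 2) → 0 H
  atom 7: C, bond orders sum to 1 (valence 4) → 3 H
Totals → C:5, H:8, O:2.

C5H8O2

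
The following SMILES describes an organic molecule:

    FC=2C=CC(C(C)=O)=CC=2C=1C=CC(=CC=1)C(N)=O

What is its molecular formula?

Walk through each heavy atom and fill implicit hydrogens from standard valence (C 4, N 3, O 2, S 2, halogen 1):
  atom 1: F (halogen, monovalent) → 0 H
  atom 2: C, bond orders sum to 4 (valence 4) → 0 H
  atom 3: C, bond orders sum to 3 (valence 4) → 1 H
  atom 4: C, bond orders sum to 3 (valence 4) → 1 H
  atom 5: C, bond orders sum to 4 (valence 4) → 0 H
  atom 6: C, bond orders sum to 4 (valence 4) → 0 H
  atom 7: C, bond orders sum to 1 (valence 4) → 3 H
  atom 8: O, bond orders sum to 2 (valence 2) → 0 H
  atom 9: C, bond orders sum to 3 (valence 4) → 1 H
  atom 10: C, bond orders sum to 4 (valence 4) → 0 H
  atom 11: C, bond orders sum to 4 (valence 4) → 0 H
  atom 12: C, bond orders sum to 3 (valence 4) → 1 H
  atom 13: C, bond orders sum to 3 (valence 4) → 1 H
  atom 14: C, bond orders sum to 4 (valence 4) → 0 H
  atom 15: C, bond orders sum to 3 (valence 4) → 1 H
  atom 16: C, bond orders sum to 3 (valence 4) → 1 H
  atom 17: C, bond orders sum to 4 (valence 4) → 0 H
  atom 18: N, bond orders sum to 1 (valence 3) → 2 H
  atom 19: O, bond orders sum to 2 (valence 2) → 0 H
Totals → C:15, H:12, F:1, N:1, O:2.

C15H12FNO2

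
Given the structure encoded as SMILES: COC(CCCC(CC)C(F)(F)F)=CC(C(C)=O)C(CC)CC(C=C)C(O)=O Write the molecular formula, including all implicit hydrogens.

C21H33F3O4

Walk through each heavy atom and fill implicit hydrogens from standard valence (C 4, N 3, O 2, S 2, halogen 1):
  atom 1: C, bond orders sum to 1 (valence 4) → 3 H
  atom 2: O, bond orders sum to 2 (valence 2) → 0 H
  atom 3: C, bond orders sum to 4 (valence 4) → 0 H
  atom 4: C, bond orders sum to 2 (valence 4) → 2 H
  atom 5: C, bond orders sum to 2 (valence 4) → 2 H
  atom 6: C, bond orders sum to 2 (valence 4) → 2 H
  atom 7: C, bond orders sum to 3 (valence 4) → 1 H
  atom 8: C, bond orders sum to 2 (valence 4) → 2 H
  atom 9: C, bond orders sum to 1 (valence 4) → 3 H
  atom 10: C, bond orders sum to 4 (valence 4) → 0 H
  atom 11: F (halogen, monovalent) → 0 H
  atom 12: F (halogen, monovalent) → 0 H
  atom 13: F (halogen, monovalent) → 0 H
  atom 14: C, bond orders sum to 3 (valence 4) → 1 H
  atom 15: C, bond orders sum to 3 (valence 4) → 1 H
  atom 16: C, bond orders sum to 4 (valence 4) → 0 H
  atom 17: C, bond orders sum to 1 (valence 4) → 3 H
  atom 18: O, bond orders sum to 2 (valence 2) → 0 H
  atom 19: C, bond orders sum to 3 (valence 4) → 1 H
  atom 20: C, bond orders sum to 2 (valence 4) → 2 H
  atom 21: C, bond orders sum to 1 (valence 4) → 3 H
  atom 22: C, bond orders sum to 2 (valence 4) → 2 H
  atom 23: C, bond orders sum to 3 (valence 4) → 1 H
  atom 24: C, bond orders sum to 3 (valence 4) → 1 H
  atom 25: C, bond orders sum to 2 (valence 4) → 2 H
  atom 26: C, bond orders sum to 4 (valence 4) → 0 H
  atom 27: O, bond orders sum to 1 (valence 2) → 1 H
  atom 28: O, bond orders sum to 2 (valence 2) → 0 H
Totals → C:21, H:33, F:3, O:4.
In Hill order: C21H33F3O4.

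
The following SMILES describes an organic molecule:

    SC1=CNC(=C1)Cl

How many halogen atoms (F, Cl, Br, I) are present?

1

Halogen atoms appear at heavy-atom position 7 (1×Cl).
Other groups present: 1 thiol.
Halogen count: 1.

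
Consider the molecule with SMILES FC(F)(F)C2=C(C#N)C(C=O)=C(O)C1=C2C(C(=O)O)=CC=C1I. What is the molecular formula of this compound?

Walk through each heavy atom and fill implicit hydrogens from standard valence (C 4, N 3, O 2, S 2, halogen 1):
  atom 1: F (halogen, monovalent) → 0 H
  atom 2: C, bond orders sum to 4 (valence 4) → 0 H
  atom 3: F (halogen, monovalent) → 0 H
  atom 4: F (halogen, monovalent) → 0 H
  atom 5: C, bond orders sum to 4 (valence 4) → 0 H
  atom 6: C, bond orders sum to 4 (valence 4) → 0 H
  atom 7: C, bond orders sum to 4 (valence 4) → 0 H
  atom 8: N, bond orders sum to 3 (valence 3) → 0 H
  atom 9: C, bond orders sum to 4 (valence 4) → 0 H
  atom 10: C, bond orders sum to 3 (valence 4) → 1 H
  atom 11: O, bond orders sum to 2 (valence 2) → 0 H
  atom 12: C, bond orders sum to 4 (valence 4) → 0 H
  atom 13: O, bond orders sum to 1 (valence 2) → 1 H
  atom 14: C, bond orders sum to 4 (valence 4) → 0 H
  atom 15: C, bond orders sum to 4 (valence 4) → 0 H
  atom 16: C, bond orders sum to 4 (valence 4) → 0 H
  atom 17: C, bond orders sum to 4 (valence 4) → 0 H
  atom 18: O, bond orders sum to 2 (valence 2) → 0 H
  atom 19: O, bond orders sum to 1 (valence 2) → 1 H
  atom 20: C, bond orders sum to 3 (valence 4) → 1 H
  atom 21: C, bond orders sum to 3 (valence 4) → 1 H
  atom 22: C, bond orders sum to 4 (valence 4) → 0 H
  atom 23: I (halogen, monovalent) → 0 H
Totals → C:14, H:5, F:3, I:1, N:1, O:4.

C14H5F3INO4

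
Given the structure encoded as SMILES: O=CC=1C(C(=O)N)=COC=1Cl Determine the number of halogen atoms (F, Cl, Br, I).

Halogen atoms appear at heavy-atom position 11 (1×Cl).
Other groups present: 1 aldehyde, 1 amide.
Halogen count: 1.

1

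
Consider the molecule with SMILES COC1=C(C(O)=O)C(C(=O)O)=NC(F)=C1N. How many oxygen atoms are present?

5

Scan the SMILES for O atoms (remember two-letter symbols like Cl and Br are single atoms).
Oxygen count: 5.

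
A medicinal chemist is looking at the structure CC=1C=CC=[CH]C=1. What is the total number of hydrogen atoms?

8

Walk through each heavy atom and fill implicit hydrogens from standard valence (C 4, N 3, O 2, S 2, halogen 1):
  atom 1: C, bond orders sum to 1 (valence 4) → 3 H
  atom 2: C, bond orders sum to 4 (valence 4) → 0 H
  atom 3: C, bond orders sum to 3 (valence 4) → 1 H
  atom 4: C, bond orders sum to 3 (valence 4) → 1 H
  atom 5: C, bond orders sum to 3 (valence 4) → 1 H
  atom 6: C with explicit H count 1
  atom 7: C, bond orders sum to 3 (valence 4) → 1 H
Total hydrogens: 8.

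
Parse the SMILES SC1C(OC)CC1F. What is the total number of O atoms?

1

Scan the SMILES for O atoms (remember two-letter symbols like Cl and Br are single atoms).
Oxygen count: 1.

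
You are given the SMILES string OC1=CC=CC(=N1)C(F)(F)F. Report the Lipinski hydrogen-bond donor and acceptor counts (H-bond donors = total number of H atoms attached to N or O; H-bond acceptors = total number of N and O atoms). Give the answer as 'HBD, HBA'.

Donors: find every N or O and count the H atoms it carries.
  atom 1 (O): bond orders sum to 1 → 1 H
  atom 7 (N): bond orders sum to 3 → 0 H
Lipinski HBD = 1.
Acceptors: N atoms = 1, O atoms = 1 → HBA = 2.

1, 2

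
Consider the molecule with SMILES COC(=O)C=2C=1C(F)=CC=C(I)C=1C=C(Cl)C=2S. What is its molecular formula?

Walk through each heavy atom and fill implicit hydrogens from standard valence (C 4, N 3, O 2, S 2, halogen 1):
  atom 1: C, bond orders sum to 1 (valence 4) → 3 H
  atom 2: O, bond orders sum to 2 (valence 2) → 0 H
  atom 3: C, bond orders sum to 4 (valence 4) → 0 H
  atom 4: O, bond orders sum to 2 (valence 2) → 0 H
  atom 5: C, bond orders sum to 4 (valence 4) → 0 H
  atom 6: C, bond orders sum to 4 (valence 4) → 0 H
  atom 7: C, bond orders sum to 4 (valence 4) → 0 H
  atom 8: F (halogen, monovalent) → 0 H
  atom 9: C, bond orders sum to 3 (valence 4) → 1 H
  atom 10: C, bond orders sum to 3 (valence 4) → 1 H
  atom 11: C, bond orders sum to 4 (valence 4) → 0 H
  atom 12: I (halogen, monovalent) → 0 H
  atom 13: C, bond orders sum to 4 (valence 4) → 0 H
  atom 14: C, bond orders sum to 3 (valence 4) → 1 H
  atom 15: C, bond orders sum to 4 (valence 4) → 0 H
  atom 16: Cl (halogen, monovalent) → 0 H
  atom 17: C, bond orders sum to 4 (valence 4) → 0 H
  atom 18: S, bond orders sum to 1 (valence 2) → 1 H
Totals → C:12, H:7, Cl:1, F:1, I:1, O:2, S:1.
In Hill order: C12H7ClFIO2S.

C12H7ClFIO2S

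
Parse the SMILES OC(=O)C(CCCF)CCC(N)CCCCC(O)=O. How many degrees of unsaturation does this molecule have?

Degree of unsaturation = (number of rings) + (number of π bonds).
Ring closures in the SMILES: 0.
π bonds: 2 double bonds (each 1 DoU) → 2 DoU from unsaturation.
Total DoU = 0 + 2 = 2.

2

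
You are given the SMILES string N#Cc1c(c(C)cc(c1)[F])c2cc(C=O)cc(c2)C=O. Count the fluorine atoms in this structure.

1

Scan the SMILES for F atoms (remember two-letter symbols like Cl and Br are single atoms).
Fluorine count: 1.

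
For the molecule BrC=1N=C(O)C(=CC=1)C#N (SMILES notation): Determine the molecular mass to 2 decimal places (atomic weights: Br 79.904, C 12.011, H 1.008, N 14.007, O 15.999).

199.01 g/mol

First, the molecular formula is C6H3BrN2O (counting implicit H from valence).
  Br: 1 × 79.904 = 79.904
  C: 6 × 12.011 = 72.066
  H: 3 × 1.008 = 3.024
  N: 2 × 14.007 = 28.014
  O: 1 × 15.999 = 15.999
Sum: 1×79.904 + 6×12.011 + 3×1.008 + 2×14.007 + 1×15.999 = 199.007 → 199.01 g/mol.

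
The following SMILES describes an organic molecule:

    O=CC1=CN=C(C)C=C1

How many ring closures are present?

1

In SMILES, each pair of matching ring-closure digits denotes one ring-closing bond; the number of such bonds equals the number of independent rings.
Ring-closure bonds here: 1.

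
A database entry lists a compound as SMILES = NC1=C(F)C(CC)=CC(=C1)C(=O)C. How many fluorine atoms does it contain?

1

Scan the SMILES for F atoms (remember two-letter symbols like Cl and Br are single atoms).
Fluorine count: 1.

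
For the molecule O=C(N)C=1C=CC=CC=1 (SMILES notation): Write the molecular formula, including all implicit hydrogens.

C7H7NO

Walk through each heavy atom and fill implicit hydrogens from standard valence (C 4, N 3, O 2, S 2, halogen 1):
  atom 1: O, bond orders sum to 2 (valence 2) → 0 H
  atom 2: C, bond orders sum to 4 (valence 4) → 0 H
  atom 3: N, bond orders sum to 1 (valence 3) → 2 H
  atom 4: C, bond orders sum to 4 (valence 4) → 0 H
  atom 5: C, bond orders sum to 3 (valence 4) → 1 H
  atom 6: C, bond orders sum to 3 (valence 4) → 1 H
  atom 7: C, bond orders sum to 3 (valence 4) → 1 H
  atom 8: C, bond orders sum to 3 (valence 4) → 1 H
  atom 9: C, bond orders sum to 3 (valence 4) → 1 H
Totals → C:7, H:7, N:1, O:1.
In Hill order: C7H7NO.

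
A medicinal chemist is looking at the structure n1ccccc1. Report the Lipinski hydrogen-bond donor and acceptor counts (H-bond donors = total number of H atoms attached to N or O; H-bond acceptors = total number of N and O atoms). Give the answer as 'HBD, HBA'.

0, 1

Donors: find every N or O and count the H atoms it carries.
  atom 1 (N): bond orders sum to 3 → 0 H
Lipinski HBD = 0.
Acceptors: N atoms = 1, O atoms = 0 → HBA = 1.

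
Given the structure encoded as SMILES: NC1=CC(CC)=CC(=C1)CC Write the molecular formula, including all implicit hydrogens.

C10H15N

Walk through each heavy atom and fill implicit hydrogens from standard valence (C 4, N 3, O 2, S 2, halogen 1):
  atom 1: N, bond orders sum to 1 (valence 3) → 2 H
  atom 2: C, bond orders sum to 4 (valence 4) → 0 H
  atom 3: C, bond orders sum to 3 (valence 4) → 1 H
  atom 4: C, bond orders sum to 4 (valence 4) → 0 H
  atom 5: C, bond orders sum to 2 (valence 4) → 2 H
  atom 6: C, bond orders sum to 1 (valence 4) → 3 H
  atom 7: C, bond orders sum to 3 (valence 4) → 1 H
  atom 8: C, bond orders sum to 4 (valence 4) → 0 H
  atom 9: C, bond orders sum to 3 (valence 4) → 1 H
  atom 10: C, bond orders sum to 2 (valence 4) → 2 H
  atom 11: C, bond orders sum to 1 (valence 4) → 3 H
Totals → C:10, H:15, N:1.
In Hill order: C10H15N.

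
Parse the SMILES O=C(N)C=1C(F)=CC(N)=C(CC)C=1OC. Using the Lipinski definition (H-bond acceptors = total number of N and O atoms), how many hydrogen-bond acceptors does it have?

N atoms: 2; O atoms: 2.
Lipinski HBA = 2 + 2 = 4.

4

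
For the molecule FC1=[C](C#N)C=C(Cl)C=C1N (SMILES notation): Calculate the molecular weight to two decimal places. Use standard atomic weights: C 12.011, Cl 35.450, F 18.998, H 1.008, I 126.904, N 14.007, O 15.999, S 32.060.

First, the molecular formula is C7H4ClFN2 (counting implicit H from valence).
  C: 7 × 12.011 = 84.077
  Cl: 1 × 35.450 = 35.450
  F: 1 × 18.998 = 18.998
  H: 4 × 1.008 = 4.032
  N: 2 × 14.007 = 28.014
Sum: 7×12.011 + 1×35.450 + 1×18.998 + 4×1.008 + 2×14.007 = 170.571 → 170.57 g/mol.

170.57 g/mol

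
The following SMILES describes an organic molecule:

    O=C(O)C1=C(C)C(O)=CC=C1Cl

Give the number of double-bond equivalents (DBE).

5

Degree of unsaturation = (number of rings) + (number of π bonds).
Ring closures in the SMILES: 1.
π bonds: 4 double bonds (each 1 DoU) → 4 DoU from unsaturation.
Total DoU = 1 + 4 = 5.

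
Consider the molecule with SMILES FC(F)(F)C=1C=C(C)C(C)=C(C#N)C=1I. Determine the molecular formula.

Walk through each heavy atom and fill implicit hydrogens from standard valence (C 4, N 3, O 2, S 2, halogen 1):
  atom 1: F (halogen, monovalent) → 0 H
  atom 2: C, bond orders sum to 4 (valence 4) → 0 H
  atom 3: F (halogen, monovalent) → 0 H
  atom 4: F (halogen, monovalent) → 0 H
  atom 5: C, bond orders sum to 4 (valence 4) → 0 H
  atom 6: C, bond orders sum to 3 (valence 4) → 1 H
  atom 7: C, bond orders sum to 4 (valence 4) → 0 H
  atom 8: C, bond orders sum to 1 (valence 4) → 3 H
  atom 9: C, bond orders sum to 4 (valence 4) → 0 H
  atom 10: C, bond orders sum to 1 (valence 4) → 3 H
  atom 11: C, bond orders sum to 4 (valence 4) → 0 H
  atom 12: C, bond orders sum to 4 (valence 4) → 0 H
  atom 13: N, bond orders sum to 3 (valence 3) → 0 H
  atom 14: C, bond orders sum to 4 (valence 4) → 0 H
  atom 15: I (halogen, monovalent) → 0 H
Totals → C:10, H:7, F:3, I:1, N:1.

C10H7F3IN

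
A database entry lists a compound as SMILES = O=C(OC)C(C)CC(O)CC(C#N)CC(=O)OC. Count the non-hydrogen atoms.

Every atom symbol written in the SMILES (organic subset) is one heavy atom; implicit H are not written.
Heavy atoms by element → C:12, N:1, O:5.
Total: 18.

18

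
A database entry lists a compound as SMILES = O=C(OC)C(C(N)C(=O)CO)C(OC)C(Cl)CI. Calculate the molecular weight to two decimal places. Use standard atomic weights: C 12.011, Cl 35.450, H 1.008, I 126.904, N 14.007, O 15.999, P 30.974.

First, the molecular formula is C10H17ClINO5 (counting implicit H from valence).
  C: 10 × 12.011 = 120.110
  Cl: 1 × 35.450 = 35.450
  H: 17 × 1.008 = 17.136
  I: 1 × 126.904 = 126.904
  N: 1 × 14.007 = 14.007
  O: 5 × 15.999 = 79.995
Sum: 10×12.011 + 1×35.450 + 17×1.008 + 1×126.904 + 1×14.007 + 5×15.999 = 393.602 → 393.60 g/mol.

393.60 g/mol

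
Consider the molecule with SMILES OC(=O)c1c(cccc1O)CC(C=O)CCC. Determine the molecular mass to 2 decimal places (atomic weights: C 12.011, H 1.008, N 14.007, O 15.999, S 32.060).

First, the molecular formula is C13H16O4 (counting implicit H from valence).
  C: 13 × 12.011 = 156.143
  H: 16 × 1.008 = 16.128
  O: 4 × 15.999 = 63.996
Sum: 13×12.011 + 16×1.008 + 4×15.999 = 236.267 → 236.27 g/mol.

236.27 g/mol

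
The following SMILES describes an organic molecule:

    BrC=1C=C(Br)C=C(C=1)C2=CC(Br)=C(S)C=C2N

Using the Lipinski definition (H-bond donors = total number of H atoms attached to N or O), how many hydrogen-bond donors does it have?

Donors: find every N or O and count the H atoms it carries.
  atom 17 (N): bond orders sum to 1 → 2 H
Lipinski HBD = 2.

2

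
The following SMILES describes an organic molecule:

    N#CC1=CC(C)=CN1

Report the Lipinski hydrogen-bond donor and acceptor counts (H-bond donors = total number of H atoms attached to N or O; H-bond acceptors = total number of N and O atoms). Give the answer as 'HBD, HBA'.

Donors: find every N or O and count the H atoms it carries.
  atom 1 (N): bond orders sum to 3 → 0 H
  atom 8 (N): bond orders sum to 2 → 1 H
Lipinski HBD = 1.
Acceptors: N atoms = 2, O atoms = 0 → HBA = 2.

1, 2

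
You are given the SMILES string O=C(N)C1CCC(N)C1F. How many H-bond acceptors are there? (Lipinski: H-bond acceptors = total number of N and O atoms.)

N atoms: 2; O atoms: 1.
Lipinski HBA = 2 + 1 = 3.

3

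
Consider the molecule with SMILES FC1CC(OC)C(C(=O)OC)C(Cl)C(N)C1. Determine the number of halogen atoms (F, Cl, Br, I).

Halogen atoms appear at heavy-atom positions 1, 13 (1×Cl, 1×F).
Other groups present: 1 ester, 1 ether, 1 primary amine.
Halogen count: 2.

2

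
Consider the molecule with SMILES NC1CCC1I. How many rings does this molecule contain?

In SMILES, each pair of matching ring-closure digits denotes one ring-closing bond; the number of such bonds equals the number of independent rings.
Ring-closure bonds here: 1.

1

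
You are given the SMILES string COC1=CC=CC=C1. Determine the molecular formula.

Walk through each heavy atom and fill implicit hydrogens from standard valence (C 4, N 3, O 2, S 2, halogen 1):
  atom 1: C, bond orders sum to 1 (valence 4) → 3 H
  atom 2: O, bond orders sum to 2 (valence 2) → 0 H
  atom 3: C, bond orders sum to 4 (valence 4) → 0 H
  atom 4: C, bond orders sum to 3 (valence 4) → 1 H
  atom 5: C, bond orders sum to 3 (valence 4) → 1 H
  atom 6: C, bond orders sum to 3 (valence 4) → 1 H
  atom 7: C, bond orders sum to 3 (valence 4) → 1 H
  atom 8: C, bond orders sum to 3 (valence 4) → 1 H
Totals → C:7, H:8, O:1.

C7H8O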